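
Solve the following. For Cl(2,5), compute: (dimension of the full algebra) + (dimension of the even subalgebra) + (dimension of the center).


n = 2 + 5 = 7
Total dim = 2^7 = 128
Even subalgebra dim = 2^6 = 64
n is odd, so center dim = 2
Sum = 128 + 64 + 2 = 194


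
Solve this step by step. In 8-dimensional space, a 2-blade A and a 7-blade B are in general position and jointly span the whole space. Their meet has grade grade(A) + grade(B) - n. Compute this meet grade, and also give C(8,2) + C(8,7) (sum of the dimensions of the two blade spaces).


Meet grade = grade(A) + grade(B) - n
= 2 + 7 - 8 = 1
C(8,2) = 28
C(8,7) = 8
dim_A + dim_B = 28 + 8 = 36


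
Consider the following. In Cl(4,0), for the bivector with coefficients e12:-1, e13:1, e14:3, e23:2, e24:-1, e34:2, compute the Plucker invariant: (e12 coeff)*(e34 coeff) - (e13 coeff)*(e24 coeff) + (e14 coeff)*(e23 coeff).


Plucker relation: af - be + cd
a*f = (-1)*2 = -2
b*e = 1*(-1) = -1
c*d = 3*2 = 6
af - be + cd = -2 - (-1) + 6
= 5


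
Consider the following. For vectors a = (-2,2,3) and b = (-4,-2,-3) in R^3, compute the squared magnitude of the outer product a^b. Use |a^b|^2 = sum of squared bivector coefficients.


a wedge b = (a1*b2 - a2*b1)*e12 + (a1*b3 - a3*b1)*e13 + (a2*b3 - a3*b2)*e23
e12 coeff: (-2)*(-2) - 2*(-4) = 4 - (-8) = 12
e13 coeff: (-2)*(-3) - 3*(-4) = 6 - (-12) = 18
e23 coeff: 2*(-3) - 3*(-2) = -6 - (-6) = 0
|a wedge b|^2 = 12^2 + 18^2 + 0^2
= 144 + 324 + 0
= 468


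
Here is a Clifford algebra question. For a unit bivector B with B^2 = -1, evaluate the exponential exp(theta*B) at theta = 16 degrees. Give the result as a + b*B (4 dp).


For a unit bivector B with B^2 = -1, the exponential series gives
e^(theta*B) = cos(theta) + sin(theta)*B (the GA analogue of Euler's formula).
theta = 16 degrees = 0.279253 rad
cos(16 deg) = 0.9613
sin(16 deg) = 0.2756
exp(theta*B) = 0.9613 + 0.2756*B


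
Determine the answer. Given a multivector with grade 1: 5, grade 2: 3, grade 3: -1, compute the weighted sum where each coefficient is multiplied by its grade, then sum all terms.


Grade-weighted sum = sum of grade_k * coefficient_k
1*5 = 5
2*3 = 6
3*(-1) = -3
Total = 5 + 6 + (-3) = 8


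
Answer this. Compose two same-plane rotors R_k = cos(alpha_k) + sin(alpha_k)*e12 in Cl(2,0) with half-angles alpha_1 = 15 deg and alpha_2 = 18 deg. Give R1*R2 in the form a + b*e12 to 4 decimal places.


Same-plane rotors commute and their half-angles add:
R1*R2 = cos(a1 + a2) + sin(a1 + a2)*e12.
a1 + a2 = 15 + 18 = 33 deg
cos(33 deg) = 0.8387
sin(33 deg) = 0.5446
R1*R2 = 0.8387 + 0.5446*e12


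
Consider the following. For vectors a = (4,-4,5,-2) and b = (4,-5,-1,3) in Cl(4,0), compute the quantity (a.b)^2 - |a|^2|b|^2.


a . b = 4*4 + (-4)*(-5) + 5*(-1) + (-2)*3
= 16 + 20 + (-5) + (-6) = 25
|a|^2 = 4^2 + (-4)^2 + 5^2 + (-2)^2 = 61
|b|^2 = 4^2 + (-5)^2 + (-1)^2 + 3^2 = 51
(a.b)^2 = 25^2 = 625
|a|^2 * |b|^2 = 61 * 51 = 3111
Result = 625 - 3111 = -2486


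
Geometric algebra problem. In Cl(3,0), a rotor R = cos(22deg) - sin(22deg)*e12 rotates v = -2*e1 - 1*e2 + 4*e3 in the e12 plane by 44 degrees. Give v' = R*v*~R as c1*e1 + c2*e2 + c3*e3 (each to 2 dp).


Rotor R = cos(22deg) - sin(22deg)*e12
Rotation angle theta = 2 * 22 = 44 degrees in the e12 plane (e1 -> e2).
The component perpendicular to the plane (e3) is invariant: v'_3 = v3 = 4.00
cos(44deg) = 0.7193, sin(44deg) = 0.6947
v'_1 = v1*cos(theta) - v2*sin(theta) = -2*0.7193 - (-1)*0.6947 = -0.74
v'_2 = v1*sin(theta) + v2*cos(theta) = -2*0.6947 + (-1)*0.7193 = -2.11
v' = -0.74*e1 - 2.11*e2 + 4.00*e3


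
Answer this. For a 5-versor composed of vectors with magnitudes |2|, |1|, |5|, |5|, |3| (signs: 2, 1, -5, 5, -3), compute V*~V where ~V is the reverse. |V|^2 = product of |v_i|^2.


Each vector v_i has |v_i|^2 = s_i^2
Squared scales: 2^2 = 4, 1^2 = 1, (-5)^2 = 25, 5^2 = 25, (-3)^2 = 9
|V|^2 = 4 * 1 * 25 * 25 * 9
= 22500


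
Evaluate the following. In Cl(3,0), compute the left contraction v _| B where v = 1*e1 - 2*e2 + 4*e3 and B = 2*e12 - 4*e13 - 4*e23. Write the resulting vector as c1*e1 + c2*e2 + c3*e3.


Left contraction v _| B = <vB>_1 (grade-1 part of the geometric product vB).
Using e1_|e12 = e2, e2_|e12 = -e1, e1_|e13 = e3, e3_|e13 = -e1, e2_|e23 = e3, e3_|e23 = -e2:
e1 coeff: -v2*b12 - v3*b13 = -(-2)*(2) - (4)*(-4) = 20
e2 coeff: v1*b12 - v3*b23 = (1)*(2) - (4)*(-4) = 18
e3 coeff: v1*b13 + v2*b23 = (1)*(-4) + (-2)*(-4) = 4
v _| B = 20*e1 + 18*e2 + 4*e3


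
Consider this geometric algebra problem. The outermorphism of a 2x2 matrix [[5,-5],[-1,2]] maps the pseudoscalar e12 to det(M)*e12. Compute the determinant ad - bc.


The outermorphism of a linear map f sends e1^e2 to f(e1)^f(e2).
f(e1) = 5*e1 - 1*e2
f(e2) = -5*e1 + 2*e2
f(e1) ^ f(e2) = (5*e1 - 1*e2) ^ (-5*e1 + 2*e2)
= 5*2*e12 + (-1)*(-5)*e21
= (10 - 5)*e12
= 5*e12
Coefficient = 5


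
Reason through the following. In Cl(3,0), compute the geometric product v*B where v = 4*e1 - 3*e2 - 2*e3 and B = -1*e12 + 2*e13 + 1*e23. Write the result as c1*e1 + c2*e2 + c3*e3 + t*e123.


vB has grade-1 (vector) and grade-3 (trivector) parts: vB = (v _| B) + (v ^ B).
Vector part <vB>_1:
  e1: -v2*b12 - v3*b13 = -(-3)*(-1) - (-2)*(2) = 1
  e2: v1*b12 - v3*b23 = (4)*(-1) - (-2)*(1) = -2
  e3: v1*b13 + v2*b23 = (4)*(2) + (-3)*(1) = 5
Trivector part <vB>_3:
  e123: v1*b23 - v2*b13 + v3*b12 = (4)*(1) - (-3)*(2) + (-2)*(-1) = 12
vB = 1*e1 - 2*e2 + 5*e3 + 12*e123


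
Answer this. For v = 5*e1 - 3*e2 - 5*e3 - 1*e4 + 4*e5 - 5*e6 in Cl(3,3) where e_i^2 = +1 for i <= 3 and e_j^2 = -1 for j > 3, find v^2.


v^2 = sum of c_i^2 * e_i^2
Positive signature terms (e_i^2 = +1): 5^2 + (-3)^2 + (-5)^2 = 59
Negative signature terms (e_j^2 = -1): (-1)^2 + 4^2 + (-5)^2 = 42
v^2 = 59 - 42 = 17


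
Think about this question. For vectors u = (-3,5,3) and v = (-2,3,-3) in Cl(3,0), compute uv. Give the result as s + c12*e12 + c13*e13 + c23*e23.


In Cl(3,0): e_i^2 = 1, e_ie_j = -e_je_i for i != j.
Scalar part = u . v = (-3)*(-2) + 5*3 + 3*(-3)
= 6 + 15 + (-9) = 12
e12 coeff = (-3)*3 - 5*(-2) = -9 - (-10) = 1
e13 coeff = (-3)*(-3) - 3*(-2) = 9 - (-6) = 15
e23 coeff = 5*(-3) - 3*3 = -15 - 9 = -24
uv = 12 + 1*e12 + 15*e13 - 24*e23


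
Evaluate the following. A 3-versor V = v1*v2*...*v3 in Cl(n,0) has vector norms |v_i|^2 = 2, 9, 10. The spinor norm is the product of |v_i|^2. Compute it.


Spinor norm N(V) = |v1|^2 * |v2|^2 * ... * |v3|^2
= 2 * 9 * 10
Running product: 2, 18, 180
N(V) = 180


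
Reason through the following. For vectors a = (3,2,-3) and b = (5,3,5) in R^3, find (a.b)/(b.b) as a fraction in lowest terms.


Projection coefficient = (a . b) / (b . b)
a . b = 3*5 + 2*3 + (-3)*5
= 15 + 6 + (-15) = 6
b . b = 5^2 + 3^2 + 5^2
= 25 + 9 + 25 = 59
Coefficient = 6/59
In lowest terms: 6/59


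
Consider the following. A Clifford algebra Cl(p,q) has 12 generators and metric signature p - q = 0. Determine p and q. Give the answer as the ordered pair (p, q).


We need p + q = 12 and p - q = 0.
Adding: 2p = 12 + 0 = 12, so p = 6.
Then q = 12 - 6 = 6.
(p, q) = (6, 6)


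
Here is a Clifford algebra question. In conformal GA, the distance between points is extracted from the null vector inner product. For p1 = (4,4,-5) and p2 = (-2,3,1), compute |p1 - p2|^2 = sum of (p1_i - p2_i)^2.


p1 - p2 = (6, 1, -6)
|p1 - p2|^2 = 6^2 + 1^2 + (-6)^2
= 36 + 1 + 36
= 73


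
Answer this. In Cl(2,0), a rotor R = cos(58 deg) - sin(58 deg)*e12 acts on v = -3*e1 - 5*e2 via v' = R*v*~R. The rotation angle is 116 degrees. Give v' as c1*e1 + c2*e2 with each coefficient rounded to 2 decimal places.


Rotor R = cos(58deg) - sin(58deg)*e12
Rotation angle theta = 2 * 58 = 116 degrees
v' = R*v*~R rotates v by theta.
cos(116deg) = -0.4384, sin(116deg) = 0.8988
v'_1 = -3*cos(116deg) - (-5)*sin(116deg)
= -3*(-0.4384) - (-5)*0.8988
= 5.81
v'_2 = -3*sin(116deg) + (-5)*cos(116deg)
= -3*0.8988 + (-5)*(-0.4384)
= -0.50
v' = 5.81*e1 - 0.50*e2


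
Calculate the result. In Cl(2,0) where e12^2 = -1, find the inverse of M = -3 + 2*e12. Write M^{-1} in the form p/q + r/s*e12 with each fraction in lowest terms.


M = -3 + 2*e12, where e12^2 = -1.
Since M commutes with its reverse ~M = a - b*e12, M * ~M = a^2 - b^2*e12^2 = a^2 + b^2.
So M^{-1} = ~M / (a^2 + b^2) = (a - b*e12)/(a^2 + b^2).
a^2 + b^2 = 9 + 4 = 13
Scalar part = -3/13 = -3/13
Bivector coeff = -2/13 = -2/13
M^{-1} = -3/13 - 2/13*e12


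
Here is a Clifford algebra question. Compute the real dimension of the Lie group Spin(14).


Spin(n) double-covers SO(n); both have Lie algebra so(n) of dimension n(n-1)/2.
n = 14
n(n-1) = 14 * 13 = 182
dim Spin(14) = 182/2 = 91


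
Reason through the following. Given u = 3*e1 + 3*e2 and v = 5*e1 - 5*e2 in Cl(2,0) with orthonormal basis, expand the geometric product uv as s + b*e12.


Expand: (3*e1 + 3*e2)(5*e1 - 5*e2)
= 3*5*e1e1 + 3*(-5)*e1e2 + 3*5*e2e1 + 3*(-5)*e2e2
Using e1^2 = e2^2 = 1, e2e1 = -e1e2:
Scalar part s = 3*5 + 3*(-5) = 15 + (-15) = 0
Bivector part b = 3*(-5) - 3*5 = -15 - 15 = -30
uv = 0 - 30*e12


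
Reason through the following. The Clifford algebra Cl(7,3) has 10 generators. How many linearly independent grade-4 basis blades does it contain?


Number of grade-k basis blades in Cl(p,q) with n = p + q is C(n, k).
n = 7 + 3 = 10
C(10, 4) = 10! / (4! * 6!)
= 3628800 / (24 * 720)
= 210


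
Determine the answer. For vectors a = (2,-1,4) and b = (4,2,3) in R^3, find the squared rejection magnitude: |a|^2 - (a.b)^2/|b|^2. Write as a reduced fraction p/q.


|a|^2 = 2^2 + (-1)^2 + 4^2 = 21
|b|^2 = 4^2 + 2^2 + 3^2 = 29
a . b = 2*4 + (-1)*2 + 4*3 = 18
(a.b)^2 = 18^2 = 324
|rej|^2 = 21 - 324/29
= (609 - 324)/29
= 285/29
In lowest terms: 285/29


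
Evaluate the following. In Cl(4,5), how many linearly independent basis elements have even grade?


Even subalgebra dimension = 2^(n-1)
n = 4 + 5 = 9
2^(9 - 1) = 2^8 = 256
Verification: sum of C(9,k) for even k = 1 + 36 + 126 + 84 + 9 = 256
Result = 256


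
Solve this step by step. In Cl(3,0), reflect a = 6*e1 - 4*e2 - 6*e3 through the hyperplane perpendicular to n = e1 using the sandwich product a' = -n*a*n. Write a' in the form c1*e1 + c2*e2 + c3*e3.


Reflection formula: a' = -n*a*n, with n = e1 (unit vector, n^2 = 1).
For reflection through hyperplane perp to e1:
The component along e1 flips sign, others stay.
a = (6, -4, -6)
a' = (-6, -4, -6)
a' = -6*e1 - 4*e2 - 6*e3


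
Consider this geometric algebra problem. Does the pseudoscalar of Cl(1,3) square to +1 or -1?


The pseudoscalar I = e1...e_n (product of all n generators) of Cl(p,q) satisfies I^2 = (-1)^(q + n(n-1)/2).
p = 1, q = 3, n = p + q = 4
n(n-1)/2 = 4 * 3 / 2 = 6
Exponent = q + n(n-1)/2 = 3 + 6 = 9
I^2 = (-1)^9 = -1


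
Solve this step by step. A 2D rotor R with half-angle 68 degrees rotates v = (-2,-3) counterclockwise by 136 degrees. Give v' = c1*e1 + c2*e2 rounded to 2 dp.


Rotor R = cos(68deg) - sin(68deg)*e12
Rotation angle theta = 2 * 68 = 136 degrees
v' = R*v*~R rotates v by theta.
cos(136deg) = -0.7193, sin(136deg) = 0.6947
v'_1 = -2*cos(136deg) - (-3)*sin(136deg)
= -2*(-0.7193) - (-3)*0.6947
= 3.52
v'_2 = -2*sin(136deg) + (-3)*cos(136deg)
= -2*0.6947 + (-3)*(-0.7193)
= 0.77
v' = 3.52*e1 + 0.77*e2


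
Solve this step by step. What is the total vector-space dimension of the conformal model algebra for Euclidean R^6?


The conformal model of R^6 uses Cl(7,1): the 6 Euclidean generators plus two extra orthogonal generators e+ (e+^2 = +1) and e- (e-^2 = -1), from which the null vectors e0, einf are built.
Number of generators m = 6 + 2 = 8.
dim Cl(p,q) = 2^m = 2^8 = 256


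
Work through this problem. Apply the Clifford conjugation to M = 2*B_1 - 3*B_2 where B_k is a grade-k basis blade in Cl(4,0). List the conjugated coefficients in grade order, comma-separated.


Clifford conjugate sign for grade k: (-1)^(k(k+1)/2)
Grade 1: (-1)^(1*2/2) = (-1)^1 = -1, coeff 2 -> -2
Grade 2: (-1)^(2*3/2) = (-1)^3 = -1, coeff -3 -> 3
Conjugated coefficients: -2, 3


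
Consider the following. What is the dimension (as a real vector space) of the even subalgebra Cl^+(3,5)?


Even subalgebra dimension = 2^(n-1)
n = 3 + 5 = 8
2^(8 - 1) = 2^7 = 128
Verification: sum of C(8,k) for even k = 1 + 28 + 70 + 28 + 1 = 128
Result = 128


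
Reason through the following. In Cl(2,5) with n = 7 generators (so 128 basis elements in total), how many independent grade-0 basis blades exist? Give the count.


Number of grade-k basis blades in Cl(p,q) with n = p + q is C(n, k).
n = 2 + 5 = 7
C(7, 0) = 7! / (0! * 7!)
= 5040 / (1 * 5040)
= 1


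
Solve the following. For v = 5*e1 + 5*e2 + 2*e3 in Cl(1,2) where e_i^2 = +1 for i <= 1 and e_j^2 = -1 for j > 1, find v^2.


v^2 = sum of c_i^2 * e_i^2
Positive signature terms (e_i^2 = +1): 5^2 = 25
Negative signature terms (e_j^2 = -1): 5^2 + 2^2 = 29
v^2 = 25 - 29 = -4


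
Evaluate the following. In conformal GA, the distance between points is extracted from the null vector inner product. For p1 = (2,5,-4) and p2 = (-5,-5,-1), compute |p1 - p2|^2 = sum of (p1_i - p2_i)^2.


p1 - p2 = (7, 10, -3)
|p1 - p2|^2 = 7^2 + 10^2 + (-3)^2
= 49 + 100 + 9
= 158


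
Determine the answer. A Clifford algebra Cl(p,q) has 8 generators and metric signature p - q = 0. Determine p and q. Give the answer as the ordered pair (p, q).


We need p + q = 8 and p - q = 0.
Adding: 2p = 8 + 0 = 8, so p = 4.
Then q = 8 - 4 = 4.
(p, q) = (4, 4)


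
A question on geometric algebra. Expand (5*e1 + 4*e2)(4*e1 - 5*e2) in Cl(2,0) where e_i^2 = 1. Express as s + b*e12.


Expand: (5*e1 + 4*e2)(4*e1 - 5*e2)
= 5*4*e1e1 + 5*(-5)*e1e2 + 4*4*e2e1 + 4*(-5)*e2e2
Using e1^2 = e2^2 = 1, e2e1 = -e1e2:
Scalar part s = 5*4 + 4*(-5) = 20 + (-20) = 0
Bivector part b = 5*(-5) - 4*4 = -25 - 16 = -41
uv = 0 - 41*e12


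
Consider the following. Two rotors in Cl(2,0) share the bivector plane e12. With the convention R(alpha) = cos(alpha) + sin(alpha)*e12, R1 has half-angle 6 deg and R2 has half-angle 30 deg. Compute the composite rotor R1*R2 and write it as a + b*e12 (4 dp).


Same-plane rotors commute and their half-angles add:
R1*R2 = cos(a1 + a2) + sin(a1 + a2)*e12.
a1 + a2 = 6 + 30 = 36 deg
cos(36 deg) = 0.8090
sin(36 deg) = 0.5878
R1*R2 = 0.8090 + 0.5878*e12


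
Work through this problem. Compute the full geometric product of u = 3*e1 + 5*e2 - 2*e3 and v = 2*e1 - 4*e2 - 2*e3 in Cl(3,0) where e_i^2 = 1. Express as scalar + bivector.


In Cl(3,0): e_i^2 = 1, e_ie_j = -e_je_i for i != j.
Scalar part = u . v = 3*2 + 5*(-4) + (-2)*(-2)
= 6 + (-20) + 4 = -10
e12 coeff = 3*(-4) - 5*2 = -12 - 10 = -22
e13 coeff = 3*(-2) - (-2)*2 = -6 - (-4) = -2
e23 coeff = 5*(-2) - (-2)*(-4) = -10 - 8 = -18
uv = -10 - 22*e12 - 2*e13 - 18*e23


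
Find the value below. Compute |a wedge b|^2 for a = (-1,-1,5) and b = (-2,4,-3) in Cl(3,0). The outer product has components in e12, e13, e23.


a wedge b = (a1*b2 - a2*b1)*e12 + (a1*b3 - a3*b1)*e13 + (a2*b3 - a3*b2)*e23
e12 coeff: (-1)*4 - (-1)*(-2) = -4 - 2 = -6
e13 coeff: (-1)*(-3) - 5*(-2) = 3 - (-10) = 13
e23 coeff: (-1)*(-3) - 5*4 = 3 - 20 = -17
|a wedge b|^2 = (-6)^2 + 13^2 + (-17)^2
= 36 + 169 + 289
= 494


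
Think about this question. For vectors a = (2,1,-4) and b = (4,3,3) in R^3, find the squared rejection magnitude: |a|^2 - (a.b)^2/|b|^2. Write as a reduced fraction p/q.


|a|^2 = 2^2 + 1^2 + (-4)^2 = 21
|b|^2 = 4^2 + 3^2 + 3^2 = 34
a . b = 2*4 + 1*3 + (-4)*3 = -1
(a.b)^2 = (-1)^2 = 1
|rej|^2 = 21 - 1/34
= (714 - 1)/34
= 713/34
In lowest terms: 713/34


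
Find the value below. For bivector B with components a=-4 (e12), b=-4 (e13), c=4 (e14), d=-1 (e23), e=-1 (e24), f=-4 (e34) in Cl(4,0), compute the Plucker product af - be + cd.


Plucker relation: af - be + cd
a*f = (-4)*(-4) = 16
b*e = (-4)*(-1) = 4
c*d = 4*(-1) = -4
af - be + cd = 16 - 4 + (-4)
= 8


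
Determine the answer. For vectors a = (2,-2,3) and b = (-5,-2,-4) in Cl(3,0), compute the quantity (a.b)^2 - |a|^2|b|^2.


a . b = 2*(-5) + (-2)*(-2) + 3*(-4)
= -10 + 4 + (-12) = -18
|a|^2 = 2^2 + (-2)^2 + 3^2 = 17
|b|^2 = (-5)^2 + (-2)^2 + (-4)^2 = 45
(a.b)^2 = (-18)^2 = 324
|a|^2 * |b|^2 = 17 * 45 = 765
Result = 324 - 765 = -441


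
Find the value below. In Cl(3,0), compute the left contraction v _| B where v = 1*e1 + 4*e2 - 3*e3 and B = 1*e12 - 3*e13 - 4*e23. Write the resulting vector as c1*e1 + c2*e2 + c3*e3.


Left contraction v _| B = <vB>_1 (grade-1 part of the geometric product vB).
Using e1_|e12 = e2, e2_|e12 = -e1, e1_|e13 = e3, e3_|e13 = -e1, e2_|e23 = e3, e3_|e23 = -e2:
e1 coeff: -v2*b12 - v3*b13 = -(4)*(1) - (-3)*(-3) = -13
e2 coeff: v1*b12 - v3*b23 = (1)*(1) - (-3)*(-4) = -11
e3 coeff: v1*b13 + v2*b23 = (1)*(-3) + (4)*(-4) = -19
v _| B = -13*e1 - 11*e2 - 19*e3


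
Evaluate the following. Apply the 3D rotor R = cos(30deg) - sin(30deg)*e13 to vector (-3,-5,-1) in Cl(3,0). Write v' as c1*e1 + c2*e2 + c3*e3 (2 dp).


Rotor R = cos(30deg) - sin(30deg)*e13
Rotation angle theta = 2 * 30 = 60 degrees in the e13 plane (e1 -> e3).
The component perpendicular to the plane (e2) is invariant: v'_2 = v2 = -5.00
cos(60deg) = 0.5000, sin(60deg) = 0.8660
v'_1 = v1*cos(theta) - v3*sin(theta) = -3*0.5000 - (-1)*0.8660 = -0.63
v'_3 = v1*sin(theta) + v3*cos(theta) = -3*0.8660 + (-1)*0.5000 = -3.10
v' = -0.63*e1 - 5.00*e2 - 3.10*e3


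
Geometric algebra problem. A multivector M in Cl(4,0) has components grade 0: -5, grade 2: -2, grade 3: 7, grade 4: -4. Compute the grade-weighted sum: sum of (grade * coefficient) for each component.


Grade-weighted sum = sum of grade_k * coefficient_k
0*(-5) = 0
2*(-2) = -4
3*7 = 21
4*(-4) = -16
Total = 0 + (-4) + 21 + (-16) = 1


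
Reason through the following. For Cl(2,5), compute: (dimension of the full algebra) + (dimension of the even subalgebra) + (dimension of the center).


n = 2 + 5 = 7
Total dim = 2^7 = 128
Even subalgebra dim = 2^6 = 64
n is odd, so center dim = 2
Sum = 128 + 64 + 2 = 194


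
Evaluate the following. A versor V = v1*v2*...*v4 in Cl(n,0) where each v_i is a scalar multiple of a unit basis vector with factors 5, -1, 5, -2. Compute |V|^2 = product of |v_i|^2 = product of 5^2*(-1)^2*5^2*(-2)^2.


Each vector v_i has |v_i|^2 = s_i^2
Squared scales: 5^2 = 25, (-1)^2 = 1, 5^2 = 25, (-2)^2 = 4
|V|^2 = 25 * 1 * 25 * 4
= 2500


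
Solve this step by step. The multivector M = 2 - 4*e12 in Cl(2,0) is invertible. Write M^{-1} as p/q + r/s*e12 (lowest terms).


M = 2 - 4*e12, where e12^2 = -1.
Since M commutes with its reverse ~M = a - b*e12, M * ~M = a^2 - b^2*e12^2 = a^2 + b^2.
So M^{-1} = ~M / (a^2 + b^2) = (a - b*e12)/(a^2 + b^2).
a^2 + b^2 = 4 + 16 = 20
Scalar part = 2/20 = 1/10
Bivector coeff = 4/20 = 1/5
M^{-1} = 1/10 + 1/5*e12


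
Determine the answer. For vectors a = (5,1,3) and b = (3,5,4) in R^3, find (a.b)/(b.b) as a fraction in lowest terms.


Projection coefficient = (a . b) / (b . b)
a . b = 5*3 + 1*5 + 3*4
= 15 + 5 + 12 = 32
b . b = 3^2 + 5^2 + 4^2
= 9 + 25 + 16 = 50
Coefficient = 32/50
In lowest terms: 16/25


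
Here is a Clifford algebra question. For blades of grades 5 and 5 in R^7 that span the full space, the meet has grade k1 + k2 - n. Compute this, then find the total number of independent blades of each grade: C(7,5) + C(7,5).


Meet grade = grade(A) + grade(B) - n
= 5 + 5 - 7 = 3
C(7,5) = 21
C(7,5) = 21
dim_A + dim_B = 21 + 21 = 42


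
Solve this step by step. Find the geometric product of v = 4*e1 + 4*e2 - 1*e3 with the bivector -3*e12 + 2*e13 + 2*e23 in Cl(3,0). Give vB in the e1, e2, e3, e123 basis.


vB has grade-1 (vector) and grade-3 (trivector) parts: vB = (v _| B) + (v ^ B).
Vector part <vB>_1:
  e1: -v2*b12 - v3*b13 = -(4)*(-3) - (-1)*(2) = 14
  e2: v1*b12 - v3*b23 = (4)*(-3) - (-1)*(2) = -10
  e3: v1*b13 + v2*b23 = (4)*(2) + (4)*(2) = 16
Trivector part <vB>_3:
  e123: v1*b23 - v2*b13 + v3*b12 = (4)*(2) - (4)*(2) + (-1)*(-3) = 3
vB = 14*e1 - 10*e2 + 16*e3 + 3*e123


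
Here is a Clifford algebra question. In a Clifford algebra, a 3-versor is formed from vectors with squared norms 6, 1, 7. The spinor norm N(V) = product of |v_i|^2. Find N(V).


Spinor norm N(V) = |v1|^2 * |v2|^2 * ... * |v3|^2
= 6 * 1 * 7
Running product: 6, 6, 42
N(V) = 42


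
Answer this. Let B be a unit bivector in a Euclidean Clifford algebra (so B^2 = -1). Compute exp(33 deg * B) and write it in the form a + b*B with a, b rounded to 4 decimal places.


For a unit bivector B with B^2 = -1, the exponential series gives
e^(theta*B) = cos(theta) + sin(theta)*B (the GA analogue of Euler's formula).
theta = 33 degrees = 0.575959 rad
cos(33 deg) = 0.8387
sin(33 deg) = 0.5446
exp(theta*B) = 0.8387 + 0.5446*B


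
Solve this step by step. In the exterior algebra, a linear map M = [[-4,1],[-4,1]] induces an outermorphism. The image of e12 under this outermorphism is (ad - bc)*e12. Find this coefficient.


The outermorphism of a linear map f sends e1^e2 to f(e1)^f(e2).
f(e1) = -4*e1 - 4*e2
f(e2) = 1*e1 + 1*e2
f(e1) ^ f(e2) = (-4*e1 - 4*e2) ^ (1*e1 + 1*e2)
= (-4)*1*e12 + (-4)*1*e21
= (-4 - (-4))*e12
= 0*e12
Coefficient = 0


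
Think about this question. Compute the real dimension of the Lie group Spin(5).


Spin(n) double-covers SO(n); both have Lie algebra so(n) of dimension n(n-1)/2.
n = 5
n(n-1) = 5 * 4 = 20
dim Spin(5) = 20/2 = 10


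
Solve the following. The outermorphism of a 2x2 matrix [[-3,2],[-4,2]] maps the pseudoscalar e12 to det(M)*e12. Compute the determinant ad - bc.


The outermorphism of a linear map f sends e1^e2 to f(e1)^f(e2).
f(e1) = -3*e1 - 4*e2
f(e2) = 2*e1 + 2*e2
f(e1) ^ f(e2) = (-3*e1 - 4*e2) ^ (2*e1 + 2*e2)
= (-3)*2*e12 + (-4)*2*e21
= (-6 - (-8))*e12
= 2*e12
Coefficient = 2


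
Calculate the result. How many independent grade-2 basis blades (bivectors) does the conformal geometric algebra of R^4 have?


The conformal model of R^4 uses Cl(5,1) with m = 4 + 2 = 6 generators.
Number of grade-2 blades = C(m, 2) = C(6, 2)
= 6*5/2 = 15


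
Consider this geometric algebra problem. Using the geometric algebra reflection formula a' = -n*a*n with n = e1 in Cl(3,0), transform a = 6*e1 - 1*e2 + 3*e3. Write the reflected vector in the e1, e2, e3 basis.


Reflection formula: a' = -n*a*n, with n = e1 (unit vector, n^2 = 1).
For reflection through hyperplane perp to e1:
The component along e1 flips sign, others stay.
a = (6, -1, 3)
a' = (-6, -1, 3)
a' = -6*e1 - 1*e2 + 3*e3


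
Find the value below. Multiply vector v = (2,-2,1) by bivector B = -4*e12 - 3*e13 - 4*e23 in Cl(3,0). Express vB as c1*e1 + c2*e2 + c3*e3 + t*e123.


vB has grade-1 (vector) and grade-3 (trivector) parts: vB = (v _| B) + (v ^ B).
Vector part <vB>_1:
  e1: -v2*b12 - v3*b13 = -(-2)*(-4) - (1)*(-3) = -5
  e2: v1*b12 - v3*b23 = (2)*(-4) - (1)*(-4) = -4
  e3: v1*b13 + v2*b23 = (2)*(-3) + (-2)*(-4) = 2
Trivector part <vB>_3:
  e123: v1*b23 - v2*b13 + v3*b12 = (2)*(-4) - (-2)*(-3) + (1)*(-4) = -18
vB = -5*e1 - 4*e2 + 2*e3 - 18*e123


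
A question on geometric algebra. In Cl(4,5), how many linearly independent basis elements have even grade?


Even subalgebra dimension = 2^(n-1)
n = 4 + 5 = 9
2^(9 - 1) = 2^8 = 256
Verification: sum of C(9,k) for even k = 1 + 36 + 126 + 84 + 9 = 256
Result = 256


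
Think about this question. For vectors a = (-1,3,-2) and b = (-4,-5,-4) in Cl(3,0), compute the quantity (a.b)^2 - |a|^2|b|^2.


a . b = (-1)*(-4) + 3*(-5) + (-2)*(-4)
= 4 + (-15) + 8 = -3
|a|^2 = (-1)^2 + 3^2 + (-2)^2 = 14
|b|^2 = (-4)^2 + (-5)^2 + (-4)^2 = 57
(a.b)^2 = (-3)^2 = 9
|a|^2 * |b|^2 = 14 * 57 = 798
Result = 9 - 798 = -789


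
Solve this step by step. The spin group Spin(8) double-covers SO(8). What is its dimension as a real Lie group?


Spin(n) double-covers SO(n); both have Lie algebra so(n) of dimension n(n-1)/2.
n = 8
n(n-1) = 8 * 7 = 56
dim Spin(8) = 56/2 = 28


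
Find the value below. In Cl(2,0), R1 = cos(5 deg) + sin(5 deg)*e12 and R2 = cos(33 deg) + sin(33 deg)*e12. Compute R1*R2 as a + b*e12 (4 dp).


Same-plane rotors commute and their half-angles add:
R1*R2 = cos(a1 + a2) + sin(a1 + a2)*e12.
a1 + a2 = 5 + 33 = 38 deg
cos(38 deg) = 0.7880
sin(38 deg) = 0.6157
R1*R2 = 0.7880 + 0.6157*e12


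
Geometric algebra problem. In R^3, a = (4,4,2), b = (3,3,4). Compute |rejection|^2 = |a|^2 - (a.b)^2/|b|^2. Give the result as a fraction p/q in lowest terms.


|a|^2 = 4^2 + 4^2 + 2^2 = 36
|b|^2 = 3^2 + 3^2 + 4^2 = 34
a . b = 4*3 + 4*3 + 2*4 = 32
(a.b)^2 = 32^2 = 1024
|rej|^2 = 36 - 1024/34
= (1224 - 1024)/34
= 200/34
In lowest terms: 100/17


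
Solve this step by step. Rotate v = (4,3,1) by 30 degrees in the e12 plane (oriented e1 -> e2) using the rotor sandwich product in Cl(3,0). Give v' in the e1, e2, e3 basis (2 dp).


Rotor R = cos(15deg) - sin(15deg)*e12
Rotation angle theta = 2 * 15 = 30 degrees in the e12 plane (e1 -> e2).
The component perpendicular to the plane (e3) is invariant: v'_3 = v3 = 1.00
cos(30deg) = 0.8660, sin(30deg) = 0.5000
v'_1 = v1*cos(theta) - v2*sin(theta) = 4*0.8660 - 3*0.5000 = 1.96
v'_2 = v1*sin(theta) + v2*cos(theta) = 4*0.5000 + 3*0.8660 = 4.60
v' = 1.96*e1 + 4.60*e2 + 1.00*e3


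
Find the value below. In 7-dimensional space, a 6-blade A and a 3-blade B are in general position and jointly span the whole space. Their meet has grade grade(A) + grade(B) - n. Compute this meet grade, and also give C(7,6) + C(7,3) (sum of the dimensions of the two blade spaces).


Meet grade = grade(A) + grade(B) - n
= 6 + 3 - 7 = 2
C(7,6) = 7
C(7,3) = 35
dim_A + dim_B = 7 + 35 = 42


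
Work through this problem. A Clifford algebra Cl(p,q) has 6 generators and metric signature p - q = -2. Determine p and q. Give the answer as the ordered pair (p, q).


We need p + q = 6 and p - q = -2.
Adding: 2p = 6 + (-2) = 4, so p = 2.
Then q = 6 - 2 = 4.
(p, q) = (2, 4)


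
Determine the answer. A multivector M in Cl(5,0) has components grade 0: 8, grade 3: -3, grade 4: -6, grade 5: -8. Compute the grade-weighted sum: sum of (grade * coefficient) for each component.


Grade-weighted sum = sum of grade_k * coefficient_k
0*8 = 0
3*(-3) = -9
4*(-6) = -24
5*(-8) = -40
Total = 0 + (-9) + (-24) + (-40) = -73


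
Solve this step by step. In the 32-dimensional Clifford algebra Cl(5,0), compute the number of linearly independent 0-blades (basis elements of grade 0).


Number of grade-k basis blades in Cl(p,q) with n = p + q is C(n, k).
n = 5 + 0 = 5
C(5, 0) = 5! / (0! * 5!)
= 120 / (1 * 120)
= 1


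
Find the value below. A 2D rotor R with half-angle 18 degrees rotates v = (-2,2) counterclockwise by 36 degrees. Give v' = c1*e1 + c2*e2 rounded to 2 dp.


Rotor R = cos(18deg) - sin(18deg)*e12
Rotation angle theta = 2 * 18 = 36 degrees
v' = R*v*~R rotates v by theta.
cos(36deg) = 0.8090, sin(36deg) = 0.5878
v'_1 = -2*cos(36deg) - 2*sin(36deg)
= -2*0.8090 - 2*0.5878
= -2.79
v'_2 = -2*sin(36deg) + 2*cos(36deg)
= -2*0.5878 + 2*0.8090
= 0.44
v' = -2.79*e1 + 0.44*e2


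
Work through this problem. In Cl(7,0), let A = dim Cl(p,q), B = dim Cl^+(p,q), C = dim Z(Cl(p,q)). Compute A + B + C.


n = 7 + 0 = 7
Total dim = 2^7 = 128
Even subalgebra dim = 2^6 = 64
n is odd, so center dim = 2
Sum = 128 + 64 + 2 = 194


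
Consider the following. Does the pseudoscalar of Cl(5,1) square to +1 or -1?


The pseudoscalar I = e1...e_n (product of all n generators) of Cl(p,q) satisfies I^2 = (-1)^(q + n(n-1)/2).
p = 5, q = 1, n = p + q = 6
n(n-1)/2 = 6 * 5 / 2 = 15
Exponent = q + n(n-1)/2 = 1 + 15 = 16
I^2 = (-1)^16 = +1


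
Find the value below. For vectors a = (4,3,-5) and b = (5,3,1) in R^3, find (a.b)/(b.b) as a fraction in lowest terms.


Projection coefficient = (a . b) / (b . b)
a . b = 4*5 + 3*3 + (-5)*1
= 20 + 9 + (-5) = 24
b . b = 5^2 + 3^2 + 1^2
= 25 + 9 + 1 = 35
Coefficient = 24/35
In lowest terms: 24/35


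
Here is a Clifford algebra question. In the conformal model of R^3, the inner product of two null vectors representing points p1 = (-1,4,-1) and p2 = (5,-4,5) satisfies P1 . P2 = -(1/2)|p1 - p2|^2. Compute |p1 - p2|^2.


p1 - p2 = (-6, 8, -6)
|p1 - p2|^2 = (-6)^2 + 8^2 + (-6)^2
= 36 + 64 + 36
= 136


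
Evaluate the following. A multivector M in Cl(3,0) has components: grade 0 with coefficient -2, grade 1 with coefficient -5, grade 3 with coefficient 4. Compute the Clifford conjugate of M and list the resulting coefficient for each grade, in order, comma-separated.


Clifford conjugate sign for grade k: (-1)^(k(k+1)/2)
Grade 0: (-1)^(0*1/2) = (-1)^0 = 1, coeff -2 -> -2
Grade 1: (-1)^(1*2/2) = (-1)^1 = -1, coeff -5 -> 5
Grade 3: (-1)^(3*4/2) = (-1)^6 = 1, coeff 4 -> 4
Conjugated coefficients: -2, 5, 4


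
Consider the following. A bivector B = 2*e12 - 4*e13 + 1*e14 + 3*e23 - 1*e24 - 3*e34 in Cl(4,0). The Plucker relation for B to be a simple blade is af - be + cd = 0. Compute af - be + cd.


Plucker relation: af - be + cd
a*f = 2*(-3) = -6
b*e = (-4)*(-1) = 4
c*d = 1*3 = 3
af - be + cd = -6 - 4 + 3
= -7


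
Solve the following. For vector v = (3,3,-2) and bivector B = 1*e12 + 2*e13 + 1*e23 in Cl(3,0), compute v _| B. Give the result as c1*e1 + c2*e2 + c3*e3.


Left contraction v _| B = <vB>_1 (grade-1 part of the geometric product vB).
Using e1_|e12 = e2, e2_|e12 = -e1, e1_|e13 = e3, e3_|e13 = -e1, e2_|e23 = e3, e3_|e23 = -e2:
e1 coeff: -v2*b12 - v3*b13 = -(3)*(1) - (-2)*(2) = 1
e2 coeff: v1*b12 - v3*b23 = (3)*(1) - (-2)*(1) = 5
e3 coeff: v1*b13 + v2*b23 = (3)*(2) + (3)*(1) = 9
v _| B = 1*e1 + 5*e2 + 9*e3


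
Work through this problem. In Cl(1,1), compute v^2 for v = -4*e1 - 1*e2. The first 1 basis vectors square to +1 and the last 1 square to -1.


v^2 = sum of c_i^2 * e_i^2
Positive signature terms (e_i^2 = +1): (-4)^2 = 16
Negative signature terms (e_j^2 = -1): (-1)^2 = 1
v^2 = 16 - 1 = 15


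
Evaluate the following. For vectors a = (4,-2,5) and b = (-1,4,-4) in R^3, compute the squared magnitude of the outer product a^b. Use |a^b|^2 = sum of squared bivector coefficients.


a wedge b = (a1*b2 - a2*b1)*e12 + (a1*b3 - a3*b1)*e13 + (a2*b3 - a3*b2)*e23
e12 coeff: 4*4 - (-2)*(-1) = 16 - 2 = 14
e13 coeff: 4*(-4) - 5*(-1) = -16 - (-5) = -11
e23 coeff: (-2)*(-4) - 5*4 = 8 - 20 = -12
|a wedge b|^2 = 14^2 + (-11)^2 + (-12)^2
= 196 + 121 + 144
= 461


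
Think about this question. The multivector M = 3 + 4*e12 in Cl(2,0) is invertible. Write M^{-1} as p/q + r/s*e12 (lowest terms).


M = 3 + 4*e12, where e12^2 = -1.
Since M commutes with its reverse ~M = a - b*e12, M * ~M = a^2 - b^2*e12^2 = a^2 + b^2.
So M^{-1} = ~M / (a^2 + b^2) = (a - b*e12)/(a^2 + b^2).
a^2 + b^2 = 9 + 16 = 25
Scalar part = 3/25 = 3/25
Bivector coeff = -4/25 = -4/25
M^{-1} = 3/25 - 4/25*e12


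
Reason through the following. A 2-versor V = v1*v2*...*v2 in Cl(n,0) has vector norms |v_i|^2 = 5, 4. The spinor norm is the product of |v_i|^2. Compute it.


Spinor norm N(V) = |v1|^2 * |v2|^2 * ... * |v2|^2
= 5 * 4
Running product: 5, 20
N(V) = 20


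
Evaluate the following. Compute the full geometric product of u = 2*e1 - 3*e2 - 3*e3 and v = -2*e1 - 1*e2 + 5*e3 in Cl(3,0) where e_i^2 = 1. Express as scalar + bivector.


In Cl(3,0): e_i^2 = 1, e_ie_j = -e_je_i for i != j.
Scalar part = u . v = 2*(-2) + (-3)*(-1) + (-3)*5
= -4 + 3 + (-15) = -16
e12 coeff = 2*(-1) - (-3)*(-2) = -2 - 6 = -8
e13 coeff = 2*5 - (-3)*(-2) = 10 - 6 = 4
e23 coeff = (-3)*5 - (-3)*(-1) = -15 - 3 = -18
uv = -16 - 8*e12 + 4*e13 - 18*e23


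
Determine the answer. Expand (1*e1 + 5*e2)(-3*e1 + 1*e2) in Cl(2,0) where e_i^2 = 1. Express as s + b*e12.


Expand: (1*e1 + 5*e2)(-3*e1 + 1*e2)
= 1*(-3)*e1e1 + 1*1*e1e2 + 5*(-3)*e2e1 + 5*1*e2e2
Using e1^2 = e2^2 = 1, e2e1 = -e1e2:
Scalar part s = 1*(-3) + 5*1 = -3 + 5 = 2
Bivector part b = 1*1 - 5*(-3) = 1 - (-15) = 16
uv = 2 + 16*e12


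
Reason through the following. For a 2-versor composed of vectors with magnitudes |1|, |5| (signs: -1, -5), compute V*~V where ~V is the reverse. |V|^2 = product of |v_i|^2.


Each vector v_i has |v_i|^2 = s_i^2
Squared scales: (-1)^2 = 1, (-5)^2 = 25
|V|^2 = 1 * 25
= 25


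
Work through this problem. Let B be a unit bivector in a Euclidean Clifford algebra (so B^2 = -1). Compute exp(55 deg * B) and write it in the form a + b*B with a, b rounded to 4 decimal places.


For a unit bivector B with B^2 = -1, the exponential series gives
e^(theta*B) = cos(theta) + sin(theta)*B (the GA analogue of Euler's formula).
theta = 55 degrees = 0.959931 rad
cos(55 deg) = 0.5736
sin(55 deg) = 0.8192
exp(theta*B) = 0.5736 + 0.8192*B


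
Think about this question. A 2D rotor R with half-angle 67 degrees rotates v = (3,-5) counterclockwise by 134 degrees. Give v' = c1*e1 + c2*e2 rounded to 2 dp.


Rotor R = cos(67deg) - sin(67deg)*e12
Rotation angle theta = 2 * 67 = 134 degrees
v' = R*v*~R rotates v by theta.
cos(134deg) = -0.6947, sin(134deg) = 0.7193
v'_1 = 3*cos(134deg) - (-5)*sin(134deg)
= 3*(-0.6947) - (-5)*0.7193
= 1.51
v'_2 = 3*sin(134deg) + (-5)*cos(134deg)
= 3*0.7193 + (-5)*(-0.6947)
= 5.63
v' = 1.51*e1 + 5.63*e2


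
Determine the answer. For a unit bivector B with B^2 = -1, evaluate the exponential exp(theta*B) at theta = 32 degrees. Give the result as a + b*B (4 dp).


For a unit bivector B with B^2 = -1, the exponential series gives
e^(theta*B) = cos(theta) + sin(theta)*B (the GA analogue of Euler's formula).
theta = 32 degrees = 0.558505 rad
cos(32 deg) = 0.8480
sin(32 deg) = 0.5299
exp(theta*B) = 0.8480 + 0.5299*B


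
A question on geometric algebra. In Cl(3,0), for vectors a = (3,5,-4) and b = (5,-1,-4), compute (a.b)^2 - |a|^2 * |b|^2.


a . b = 3*5 + 5*(-1) + (-4)*(-4)
= 15 + (-5) + 16 = 26
|a|^2 = 3^2 + 5^2 + (-4)^2 = 50
|b|^2 = 5^2 + (-1)^2 + (-4)^2 = 42
(a.b)^2 = 26^2 = 676
|a|^2 * |b|^2 = 50 * 42 = 2100
Result = 676 - 2100 = -1424


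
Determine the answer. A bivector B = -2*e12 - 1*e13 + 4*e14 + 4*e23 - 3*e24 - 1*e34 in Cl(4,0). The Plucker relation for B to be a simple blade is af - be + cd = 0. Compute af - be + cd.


Plucker relation: af - be + cd
a*f = (-2)*(-1) = 2
b*e = (-1)*(-3) = 3
c*d = 4*4 = 16
af - be + cd = 2 - 3 + 16
= 15


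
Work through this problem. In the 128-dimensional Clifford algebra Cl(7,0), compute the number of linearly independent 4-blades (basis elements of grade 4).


Number of grade-k basis blades in Cl(p,q) with n = p + q is C(n, k).
n = 7 + 0 = 7
C(7, 4) = 7! / (4! * 3!)
= 5040 / (24 * 6)
= 35


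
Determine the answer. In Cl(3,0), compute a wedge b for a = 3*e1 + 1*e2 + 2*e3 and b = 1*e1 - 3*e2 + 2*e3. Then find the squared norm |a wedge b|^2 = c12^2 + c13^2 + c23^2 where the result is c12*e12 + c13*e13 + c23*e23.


a wedge b = (a1*b2 - a2*b1)*e12 + (a1*b3 - a3*b1)*e13 + (a2*b3 - a3*b2)*e23
e12 coeff: 3*(-3) - 1*1 = -9 - 1 = -10
e13 coeff: 3*2 - 2*1 = 6 - 2 = 4
e23 coeff: 1*2 - 2*(-3) = 2 - (-6) = 8
|a wedge b|^2 = (-10)^2 + 4^2 + 8^2
= 100 + 16 + 64
= 180


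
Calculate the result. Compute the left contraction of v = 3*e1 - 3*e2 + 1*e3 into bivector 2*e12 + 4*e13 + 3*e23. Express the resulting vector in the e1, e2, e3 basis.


Left contraction v _| B = <vB>_1 (grade-1 part of the geometric product vB).
Using e1_|e12 = e2, e2_|e12 = -e1, e1_|e13 = e3, e3_|e13 = -e1, e2_|e23 = e3, e3_|e23 = -e2:
e1 coeff: -v2*b12 - v3*b13 = -(-3)*(2) - (1)*(4) = 2
e2 coeff: v1*b12 - v3*b23 = (3)*(2) - (1)*(3) = 3
e3 coeff: v1*b13 + v2*b23 = (3)*(4) + (-3)*(3) = 3
v _| B = 2*e1 + 3*e2 + 3*e3


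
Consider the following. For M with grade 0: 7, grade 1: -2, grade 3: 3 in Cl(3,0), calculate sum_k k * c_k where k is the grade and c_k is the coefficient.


Grade-weighted sum = sum of grade_k * coefficient_k
0*7 = 0
1*(-2) = -2
3*3 = 9
Total = 0 + (-2) + 9 = 7


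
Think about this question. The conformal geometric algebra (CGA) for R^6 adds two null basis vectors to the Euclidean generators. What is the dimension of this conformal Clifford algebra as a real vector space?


The conformal model of R^6 uses Cl(7,1): the 6 Euclidean generators plus two extra orthogonal generators e+ (e+^2 = +1) and e- (e-^2 = -1), from which the null vectors e0, einf are built.
Number of generators m = 6 + 2 = 8.
dim Cl(p,q) = 2^m = 2^8 = 256


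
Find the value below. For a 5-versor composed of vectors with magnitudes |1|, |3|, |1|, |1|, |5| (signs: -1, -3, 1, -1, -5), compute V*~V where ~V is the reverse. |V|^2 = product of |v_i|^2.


Each vector v_i has |v_i|^2 = s_i^2
Squared scales: (-1)^2 = 1, (-3)^2 = 9, 1^2 = 1, (-1)^2 = 1, (-5)^2 = 25
|V|^2 = 1 * 9 * 1 * 1 * 25
= 225


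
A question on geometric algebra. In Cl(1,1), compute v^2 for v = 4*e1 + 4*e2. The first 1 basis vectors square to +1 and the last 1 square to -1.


v^2 = sum of c_i^2 * e_i^2
Positive signature terms (e_i^2 = +1): 4^2 = 16
Negative signature terms (e_j^2 = -1): 4^2 = 16
v^2 = 16 - 16 = 0


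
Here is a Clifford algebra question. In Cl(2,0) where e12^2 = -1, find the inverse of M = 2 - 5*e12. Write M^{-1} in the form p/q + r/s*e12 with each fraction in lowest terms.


M = 2 - 5*e12, where e12^2 = -1.
Since M commutes with its reverse ~M = a - b*e12, M * ~M = a^2 - b^2*e12^2 = a^2 + b^2.
So M^{-1} = ~M / (a^2 + b^2) = (a - b*e12)/(a^2 + b^2).
a^2 + b^2 = 4 + 25 = 29
Scalar part = 2/29 = 2/29
Bivector coeff = 5/29 = 5/29
M^{-1} = 2/29 + 5/29*e12


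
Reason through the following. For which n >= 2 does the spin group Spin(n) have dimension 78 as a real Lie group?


dim Spin(n) = dim so(n) = n(n-1)/2.
Solve n(n-1)/2 = 78, i.e. n^2 - n - 156 = 0.
Discriminant = 1 + 8*78 = 625
n = (1 + sqrt(625))/2 = (1 + 25)/2 = 13


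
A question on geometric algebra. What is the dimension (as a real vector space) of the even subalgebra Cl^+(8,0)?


Even subalgebra dimension = 2^(n-1)
n = 8 + 0 = 8
2^(8 - 1) = 2^7 = 128
Verification: sum of C(8,k) for even k = 1 + 28 + 70 + 28 + 1 = 128
Result = 128


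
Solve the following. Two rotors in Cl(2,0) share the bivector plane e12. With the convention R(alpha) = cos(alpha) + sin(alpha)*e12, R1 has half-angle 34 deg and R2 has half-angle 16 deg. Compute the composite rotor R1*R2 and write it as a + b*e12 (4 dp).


Same-plane rotors commute and their half-angles add:
R1*R2 = cos(a1 + a2) + sin(a1 + a2)*e12.
a1 + a2 = 34 + 16 = 50 deg
cos(50 deg) = 0.6428
sin(50 deg) = 0.7660
R1*R2 = 0.6428 + 0.7660*e12


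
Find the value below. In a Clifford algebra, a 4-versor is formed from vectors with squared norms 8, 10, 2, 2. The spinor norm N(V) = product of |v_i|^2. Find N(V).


Spinor norm N(V) = |v1|^2 * |v2|^2 * ... * |v4|^2
= 8 * 10 * 2 * 2
Running product: 8, 80, 160, 320
N(V) = 320


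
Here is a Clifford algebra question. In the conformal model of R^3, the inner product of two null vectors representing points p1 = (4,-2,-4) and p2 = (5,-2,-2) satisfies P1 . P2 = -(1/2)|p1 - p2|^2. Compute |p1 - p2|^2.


p1 - p2 = (-1, 0, -2)
|p1 - p2|^2 = (-1)^2 + 0^2 + (-2)^2
= 1 + 0 + 4
= 5


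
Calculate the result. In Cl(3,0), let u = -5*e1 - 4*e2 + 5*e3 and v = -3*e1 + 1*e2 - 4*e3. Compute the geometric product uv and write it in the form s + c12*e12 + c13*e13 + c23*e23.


In Cl(3,0): e_i^2 = 1, e_ie_j = -e_je_i for i != j.
Scalar part = u . v = (-5)*(-3) + (-4)*1 + 5*(-4)
= 15 + (-4) + (-20) = -9
e12 coeff = (-5)*1 - (-4)*(-3) = -5 - 12 = -17
e13 coeff = (-5)*(-4) - 5*(-3) = 20 - (-15) = 35
e23 coeff = (-4)*(-4) - 5*1 = 16 - 5 = 11
uv = -9 - 17*e12 + 35*e13 + 11*e23


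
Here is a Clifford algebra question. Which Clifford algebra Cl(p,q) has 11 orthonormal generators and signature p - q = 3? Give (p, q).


We need p + q = 11 and p - q = 3.
Adding: 2p = 11 + 3 = 14, so p = 7.
Then q = 11 - 7 = 4.
(p, q) = (7, 4)


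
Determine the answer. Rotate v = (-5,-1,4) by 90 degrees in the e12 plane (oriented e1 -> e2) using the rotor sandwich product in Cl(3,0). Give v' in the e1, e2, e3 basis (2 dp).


Rotor R = cos(45deg) - sin(45deg)*e12
Rotation angle theta = 2 * 45 = 90 degrees in the e12 plane (e1 -> e2).
The component perpendicular to the plane (e3) is invariant: v'_3 = v3 = 4.00
cos(90deg) = 0.0000, sin(90deg) = 1.0000
v'_1 = v1*cos(theta) - v2*sin(theta) = -5*0.0000 - (-1)*1.0000 = 1.00
v'_2 = v1*sin(theta) + v2*cos(theta) = -5*1.0000 + (-1)*0.0000 = -5.00
v' = 1.00*e1 - 5.00*e2 + 4.00*e3
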